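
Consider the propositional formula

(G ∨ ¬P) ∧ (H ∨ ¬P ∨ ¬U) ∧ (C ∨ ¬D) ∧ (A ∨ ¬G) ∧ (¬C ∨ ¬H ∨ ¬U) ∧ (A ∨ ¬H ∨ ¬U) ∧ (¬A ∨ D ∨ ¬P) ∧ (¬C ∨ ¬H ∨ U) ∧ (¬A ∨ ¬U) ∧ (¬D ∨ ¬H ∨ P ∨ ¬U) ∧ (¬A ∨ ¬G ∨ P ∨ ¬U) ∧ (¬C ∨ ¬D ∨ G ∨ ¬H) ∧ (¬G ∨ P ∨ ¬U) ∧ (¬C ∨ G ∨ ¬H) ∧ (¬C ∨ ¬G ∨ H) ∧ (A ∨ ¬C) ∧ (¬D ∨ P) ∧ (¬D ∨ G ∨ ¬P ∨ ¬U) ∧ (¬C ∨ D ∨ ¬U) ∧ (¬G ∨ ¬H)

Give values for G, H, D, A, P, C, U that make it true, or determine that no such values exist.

G=T; H=F; D=F; A=T; P=F; C=F; U=F

Set G = True.
  then (A ∨ ¬G) forces A = True.
  then (¬A ∨ ¬U) forces U = False.
  then (¬G ∨ ¬H) forces H = False.
  then (¬C ∨ ¬G ∨ H) forces C = False.
  then (C ∨ ¬D) forces D = False.
  then (¬A ∨ D ∨ ¬P) forces P = False.
All clauses satisfied.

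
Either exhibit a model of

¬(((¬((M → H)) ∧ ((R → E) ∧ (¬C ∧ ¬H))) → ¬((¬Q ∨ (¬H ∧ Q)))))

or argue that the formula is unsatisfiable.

H: False, C: False, M: True, R: False, Q: False, E: True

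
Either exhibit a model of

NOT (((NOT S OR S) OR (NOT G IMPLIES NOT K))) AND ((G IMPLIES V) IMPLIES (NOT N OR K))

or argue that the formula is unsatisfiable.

UNSATISFIABLE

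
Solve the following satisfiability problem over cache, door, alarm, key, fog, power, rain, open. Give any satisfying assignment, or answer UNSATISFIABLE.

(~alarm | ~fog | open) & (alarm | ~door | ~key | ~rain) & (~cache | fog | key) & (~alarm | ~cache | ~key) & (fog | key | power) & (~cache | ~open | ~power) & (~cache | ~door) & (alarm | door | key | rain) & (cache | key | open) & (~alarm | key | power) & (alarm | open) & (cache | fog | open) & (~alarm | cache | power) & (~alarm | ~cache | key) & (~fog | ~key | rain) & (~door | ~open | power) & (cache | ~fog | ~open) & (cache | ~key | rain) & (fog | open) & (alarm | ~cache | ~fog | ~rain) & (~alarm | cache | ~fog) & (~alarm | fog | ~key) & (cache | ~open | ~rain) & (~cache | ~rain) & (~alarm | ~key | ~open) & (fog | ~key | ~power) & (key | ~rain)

Set cache = False.
Set door = True.
Set alarm = True.
  then (~alarm | cache | power) forces power = True.
  then (~alarm | cache | ~fog) forces fog = False.
  then (~alarm | fog | ~key) forces key = False.
  then (key | ~rain) forces rain = False.
  then (cache | key | open) forces open = True.
All clauses satisfied.

cache=F, door=T, alarm=T, key=F, fog=F, power=T, rain=F, open=T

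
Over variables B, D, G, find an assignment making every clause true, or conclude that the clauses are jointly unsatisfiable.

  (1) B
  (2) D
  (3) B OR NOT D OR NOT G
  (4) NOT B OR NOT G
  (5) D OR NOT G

B: True, D: True, G: False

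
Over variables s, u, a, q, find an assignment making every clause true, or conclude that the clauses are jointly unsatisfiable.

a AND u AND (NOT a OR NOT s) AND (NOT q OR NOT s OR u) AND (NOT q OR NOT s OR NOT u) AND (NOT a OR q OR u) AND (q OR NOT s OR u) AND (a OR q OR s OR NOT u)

s = False, u = True, a = True, q = False

Unit clause (a) forces a = True.
Unit clause (u) forces u = True.
In (NOT a OR NOT s) only NOT s is left, so s = False.
Set q = False.
Check each clause:
  (a): a holds.
  (u): u holds.
  (NOT a OR NOT s): NOT s holds.
  (NOT q OR NOT s OR u): NOT q holds.
  (NOT q OR NOT s OR NOT u): NOT q holds.
  (NOT a OR q OR u): u holds.
  (q OR NOT s OR u): NOT s holds.
  (a OR q OR s OR NOT u): a holds.
All clauses satisfied.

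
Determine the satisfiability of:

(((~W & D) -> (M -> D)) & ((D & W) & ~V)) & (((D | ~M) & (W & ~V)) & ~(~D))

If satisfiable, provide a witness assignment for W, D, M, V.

W = True; D = True; M = False; V = False

  ((~W & D) -> (M -> D)) & ((D & W) & ~V) = True
    (~W & D) -> (M -> D) = True
      ~W & D = False
        ~W = False
      M -> D = True
    (D & W) & ~V = True
      D & W = True
      ~V = True
  ((D | ~M) & (W & ~V)) & ~(~D) = True
    (D | ~M) & (W & ~V) = True
      D | ~M = True
        ~M = True
      W & ~V = True
        ~V = True
    ~(~D) = True
      ~D = False
Both conjuncts True, so the formula holds.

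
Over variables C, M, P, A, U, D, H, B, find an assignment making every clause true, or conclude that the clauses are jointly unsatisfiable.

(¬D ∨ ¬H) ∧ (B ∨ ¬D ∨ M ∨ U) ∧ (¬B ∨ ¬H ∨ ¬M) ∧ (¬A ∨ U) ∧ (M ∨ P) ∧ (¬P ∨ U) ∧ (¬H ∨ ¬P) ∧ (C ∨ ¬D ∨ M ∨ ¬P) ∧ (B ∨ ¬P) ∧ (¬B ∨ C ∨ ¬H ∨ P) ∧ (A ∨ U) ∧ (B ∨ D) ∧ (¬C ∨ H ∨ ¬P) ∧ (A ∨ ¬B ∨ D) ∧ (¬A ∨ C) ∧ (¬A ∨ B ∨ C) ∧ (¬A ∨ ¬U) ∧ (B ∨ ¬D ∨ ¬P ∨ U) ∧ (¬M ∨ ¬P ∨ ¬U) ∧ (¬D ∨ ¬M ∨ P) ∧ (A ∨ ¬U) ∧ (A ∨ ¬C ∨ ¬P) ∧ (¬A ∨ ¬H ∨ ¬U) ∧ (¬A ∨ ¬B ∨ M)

Unsatisfiable — no assignment works.

Case A = True:
  (¬A ∨ U) forces U = True.
  Clause (¬A ∨ ¬U) is falsified — contradiction.
Case A = False:
  (A ∨ U) forces U = True.
  Clause (A ∨ ¬U) is falsified — contradiction.
Both cases fail, so the formula is unsatisfiable.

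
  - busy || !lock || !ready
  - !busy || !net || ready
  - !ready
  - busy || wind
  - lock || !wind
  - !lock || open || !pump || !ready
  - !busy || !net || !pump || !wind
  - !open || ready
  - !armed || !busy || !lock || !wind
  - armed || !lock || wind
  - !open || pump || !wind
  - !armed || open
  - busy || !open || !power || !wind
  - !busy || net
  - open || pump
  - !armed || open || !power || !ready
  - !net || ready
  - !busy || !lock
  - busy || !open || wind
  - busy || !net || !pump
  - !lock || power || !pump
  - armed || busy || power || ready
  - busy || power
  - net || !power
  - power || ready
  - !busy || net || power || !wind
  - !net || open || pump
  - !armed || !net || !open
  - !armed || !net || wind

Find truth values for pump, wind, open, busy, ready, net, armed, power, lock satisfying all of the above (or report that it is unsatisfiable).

Case power = True:
  (!ready) forces ready = False.
  (!open || ready) forces open = False.
  (!armed || open) forces armed = False.
  (open || pump) forces pump = True.
  (!net || ready) forces net = False.
  Clause (net || !power) is falsified — contradiction.
Case power = False:
  (!ready) forces ready = False.
  Clause (power || ready) is falsified — contradiction.
Both cases fail, so the formula is unsatisfiable.

Unsatisfiable — no assignment works.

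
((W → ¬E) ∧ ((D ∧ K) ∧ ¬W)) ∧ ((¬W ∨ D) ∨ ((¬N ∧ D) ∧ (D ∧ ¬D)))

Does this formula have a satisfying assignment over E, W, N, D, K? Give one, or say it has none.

E = True, W = False, N = True, D = True, K = True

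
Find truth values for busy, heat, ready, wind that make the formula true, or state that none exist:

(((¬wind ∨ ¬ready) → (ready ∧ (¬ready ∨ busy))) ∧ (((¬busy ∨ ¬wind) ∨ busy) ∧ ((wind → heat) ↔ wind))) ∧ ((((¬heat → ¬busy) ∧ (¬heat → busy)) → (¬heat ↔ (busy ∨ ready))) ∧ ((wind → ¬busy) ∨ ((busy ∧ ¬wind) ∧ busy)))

No satisfying assignment exists.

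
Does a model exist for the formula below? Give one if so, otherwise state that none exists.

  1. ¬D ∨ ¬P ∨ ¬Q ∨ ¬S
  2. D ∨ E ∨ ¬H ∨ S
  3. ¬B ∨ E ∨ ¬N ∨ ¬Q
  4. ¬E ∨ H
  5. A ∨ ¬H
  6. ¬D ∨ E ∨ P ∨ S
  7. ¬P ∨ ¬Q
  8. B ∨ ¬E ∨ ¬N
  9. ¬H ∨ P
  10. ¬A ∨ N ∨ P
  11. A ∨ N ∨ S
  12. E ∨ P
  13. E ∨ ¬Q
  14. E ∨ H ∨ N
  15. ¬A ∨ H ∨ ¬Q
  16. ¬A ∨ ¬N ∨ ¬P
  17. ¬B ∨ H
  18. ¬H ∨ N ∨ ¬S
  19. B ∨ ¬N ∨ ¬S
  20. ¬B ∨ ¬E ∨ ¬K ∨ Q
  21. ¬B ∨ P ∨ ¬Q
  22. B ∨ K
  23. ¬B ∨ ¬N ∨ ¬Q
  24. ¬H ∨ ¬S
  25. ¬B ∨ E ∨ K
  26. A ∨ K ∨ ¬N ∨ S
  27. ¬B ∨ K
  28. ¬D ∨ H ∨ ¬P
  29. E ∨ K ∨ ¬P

Set D = True.
Try S = True:
  (¬H ∨ ¬S) forces H = False.
  (¬E ∨ H) forces E = False.
  (E ∨ P) forces P = True.
  clause (¬D ∨ H ∨ ¬P) is falsified — backtrack.
So S = False.
Set N = False.
  then (A ∨ N ∨ S) forces A = True.
  then (¬A ∨ N ∨ P) forces P = True.
  then (¬D ∨ H ∨ ¬P) forces H = True.
  then (¬P ∨ ¬Q) forces Q = False.
Try K = False:
  (B ∨ K) forces B = True.
  clause (¬B ∨ K) is falsified — backtrack.
So K = True.
Set E = True.
  then (¬B ∨ ¬E ∨ ¬K ∨ Q) forces B = False.
All clauses satisfied.

D: True, S: False, N: False, K: True, H: True, E: True, A: True, Q: False, P: True, B: False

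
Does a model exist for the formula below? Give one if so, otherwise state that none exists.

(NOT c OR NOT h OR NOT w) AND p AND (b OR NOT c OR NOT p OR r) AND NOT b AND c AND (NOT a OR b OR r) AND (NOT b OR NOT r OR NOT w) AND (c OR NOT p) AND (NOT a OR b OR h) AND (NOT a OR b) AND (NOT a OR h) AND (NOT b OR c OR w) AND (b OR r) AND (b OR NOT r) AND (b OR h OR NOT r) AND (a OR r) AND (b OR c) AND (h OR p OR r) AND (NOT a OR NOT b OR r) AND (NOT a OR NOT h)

Unsatisfiable — no assignment works.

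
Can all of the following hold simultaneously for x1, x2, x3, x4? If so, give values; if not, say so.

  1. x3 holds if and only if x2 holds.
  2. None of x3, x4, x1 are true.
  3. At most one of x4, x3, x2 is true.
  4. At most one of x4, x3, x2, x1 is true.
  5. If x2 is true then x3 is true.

x1 = False, x2 = False, x3 = False, x4 = False

  (1) x3=F, x2=F — same ✓
  (2) {x3, x4, x1}: 0 true — none ✓
  (3) {x4, x3, x2}: 0 true — at most one ✓
  (4) {x4, x3, x2, x1}: 0 true — at most one ✓
  (5) x2=F ⇒ x3: vacuous ✓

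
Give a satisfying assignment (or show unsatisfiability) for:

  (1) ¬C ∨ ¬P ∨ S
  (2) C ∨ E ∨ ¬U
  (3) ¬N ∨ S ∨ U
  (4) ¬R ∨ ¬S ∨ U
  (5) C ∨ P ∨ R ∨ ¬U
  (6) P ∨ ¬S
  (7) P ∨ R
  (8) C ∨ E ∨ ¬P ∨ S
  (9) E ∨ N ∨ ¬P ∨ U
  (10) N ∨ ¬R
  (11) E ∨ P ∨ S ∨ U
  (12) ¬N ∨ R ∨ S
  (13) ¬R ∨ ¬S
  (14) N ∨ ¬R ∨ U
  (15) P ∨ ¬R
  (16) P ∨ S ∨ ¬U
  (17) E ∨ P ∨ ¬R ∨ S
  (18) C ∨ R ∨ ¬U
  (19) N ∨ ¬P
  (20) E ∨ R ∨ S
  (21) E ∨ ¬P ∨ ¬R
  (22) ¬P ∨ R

U = True, P = True, S = False, N = True, R = True, C = False, E = True

Set U = True.
Try P = False:
  (P ∨ ¬S) forces S = False.
  clause (P ∨ S ∨ ¬U) is falsified — backtrack.
So P = True.
  then (N ∨ ¬P) forces N = True.
  then (¬P ∨ R) forces R = True.
  then (¬R ∨ ¬S) forces S = False.
  then (E ∨ ¬P ∨ ¬R) forces E = True.
  then (¬C ∨ ¬P ∨ S) forces C = False.
All clauses satisfied.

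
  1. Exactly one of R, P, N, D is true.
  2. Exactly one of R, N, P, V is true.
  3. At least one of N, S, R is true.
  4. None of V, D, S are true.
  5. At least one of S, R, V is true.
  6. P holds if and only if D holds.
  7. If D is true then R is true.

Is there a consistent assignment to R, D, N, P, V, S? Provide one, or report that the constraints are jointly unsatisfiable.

R = True; D = False; N = False; P = False; V = False; S = False

  (1) {R, P, N, D}: 1 true — exactly one ✓
  (2) {R, N, P, V}: 1 true — exactly one ✓
  (3) {N, S, R}: 1 true — at least one ✓
  (4) {V, D, S}: 0 true — none ✓
  (5) {S, R, V}: 1 true — at least one ✓
  (6) P=F, D=F — same ✓
  (7) D=F ⇒ R: vacuous ✓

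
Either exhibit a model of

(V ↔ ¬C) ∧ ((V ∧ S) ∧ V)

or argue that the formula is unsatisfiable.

S = True, V = True, C = False

  V ↔ ¬C = True
    ¬C = True
  (V ∧ S) ∧ V = True
    V ∧ S = True
Both conjuncts True, so the formula holds.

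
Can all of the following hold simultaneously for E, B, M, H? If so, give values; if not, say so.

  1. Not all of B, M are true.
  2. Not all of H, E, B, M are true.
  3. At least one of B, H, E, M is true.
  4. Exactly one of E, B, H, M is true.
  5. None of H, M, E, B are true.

Case E = True:
  Constraint (5) is violated (E=T) — contradiction.
Case E = False:
  (5) forces H = False.
  (5) forces M = False.
  (3) with H=F, E=F, M=F forces B = True.
  Constraint (5) is violated (B=T) — contradiction.
Both cases fail — unsatisfiable.

No satisfying assignment exists.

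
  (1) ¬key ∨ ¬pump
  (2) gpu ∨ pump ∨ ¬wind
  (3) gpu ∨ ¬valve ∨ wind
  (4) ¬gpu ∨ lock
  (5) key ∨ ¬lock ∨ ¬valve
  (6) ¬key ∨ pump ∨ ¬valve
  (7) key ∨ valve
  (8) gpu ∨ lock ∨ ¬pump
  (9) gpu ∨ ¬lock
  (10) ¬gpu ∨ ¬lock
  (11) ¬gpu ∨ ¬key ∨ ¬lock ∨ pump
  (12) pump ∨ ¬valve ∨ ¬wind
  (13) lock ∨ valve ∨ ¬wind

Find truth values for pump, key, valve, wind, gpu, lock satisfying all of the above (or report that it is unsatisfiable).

pump = False, key = True, valve = False, wind = False, gpu = False, lock = False

Set pump = False.
Set key = True.
  then (¬key ∨ pump ∨ ¬valve) forces valve = False.
Try wind = True:
  (gpu ∨ pump ∨ ¬wind) forces gpu = True.
  (¬gpu ∨ lock) forces lock = True.
  clause (¬gpu ∨ ¬lock) is falsified — backtrack.
So wind = False.
Set gpu = False.
  then (gpu ∨ ¬lock) forces lock = False.
All clauses satisfied.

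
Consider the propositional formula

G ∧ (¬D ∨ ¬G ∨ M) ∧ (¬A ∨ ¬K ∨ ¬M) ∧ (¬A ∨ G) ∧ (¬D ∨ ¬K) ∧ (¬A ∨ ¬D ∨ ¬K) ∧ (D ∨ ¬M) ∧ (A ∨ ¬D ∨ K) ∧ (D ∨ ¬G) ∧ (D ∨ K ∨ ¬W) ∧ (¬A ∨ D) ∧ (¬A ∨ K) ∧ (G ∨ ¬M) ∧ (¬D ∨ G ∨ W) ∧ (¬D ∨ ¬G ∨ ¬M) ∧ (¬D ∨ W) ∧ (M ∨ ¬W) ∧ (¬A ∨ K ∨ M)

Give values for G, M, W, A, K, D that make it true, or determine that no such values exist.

Case G = True:
  (D ∨ ¬G) forces D = True.
  (¬D ∨ ¬G ∨ M) forces M = True.
  Clause (¬D ∨ ¬G ∨ ¬M) is falsified — contradiction.
Case G = False:
  Clause (G) is falsified — contradiction.
Both cases fail, so the formula is unsatisfiable.

Unsatisfiable — no assignment works.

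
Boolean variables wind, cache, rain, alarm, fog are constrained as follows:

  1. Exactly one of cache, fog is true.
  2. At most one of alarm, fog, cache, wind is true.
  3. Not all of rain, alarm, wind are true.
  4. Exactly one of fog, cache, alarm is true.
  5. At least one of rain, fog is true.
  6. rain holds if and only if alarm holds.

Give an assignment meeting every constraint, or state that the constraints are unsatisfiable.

wind = False; cache = False; rain = False; alarm = False; fog = True

  (1) {cache, fog}: 1 true — exactly one ✓
  (2) {alarm, fog, cache, wind}: 1 true — at most one ✓
  (3) {rain, alarm, wind}: 0/3 true — not all ✓
  (4) {fog, cache, alarm}: 1 true — exactly one ✓
  (5) {rain, fog}: 1 true — at least one ✓
  (6) rain=F, alarm=F — same ✓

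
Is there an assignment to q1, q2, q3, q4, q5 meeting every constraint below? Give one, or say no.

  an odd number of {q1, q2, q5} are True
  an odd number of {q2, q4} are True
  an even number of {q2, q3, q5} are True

q1=T; q2=T; q3=F; q4=F; q5=T

{q1, q2, q5}: 3 true → odd ✓
{q2, q4}: 1 true → odd ✓
{q2, q3, q5}: 2 true → even ✓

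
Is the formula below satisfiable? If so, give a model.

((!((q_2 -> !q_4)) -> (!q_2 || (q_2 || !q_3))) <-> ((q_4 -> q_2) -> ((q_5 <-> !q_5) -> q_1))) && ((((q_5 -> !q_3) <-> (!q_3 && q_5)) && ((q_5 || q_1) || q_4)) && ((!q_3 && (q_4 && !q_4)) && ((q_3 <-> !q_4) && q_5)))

Unsatisfiable

Case q_4 = True: the conjunct !q_4 is False.
Case q_4 = False: the conjunct q_4 is False.
Both cases fail — unsatisfiable.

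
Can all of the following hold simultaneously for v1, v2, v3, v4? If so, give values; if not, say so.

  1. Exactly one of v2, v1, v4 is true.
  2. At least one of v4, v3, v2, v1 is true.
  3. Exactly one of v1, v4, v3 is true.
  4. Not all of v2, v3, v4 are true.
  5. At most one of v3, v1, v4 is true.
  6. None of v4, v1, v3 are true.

Case v3 = True:
  Constraint (6) is violated (v3=T) — contradiction.
Case v3 = False:
  (6) forces v4 = False.
  (3) with v4=F, v3=F forces v1 = True.
  Constraint (6) is violated (v1=T) — contradiction.
Both cases fail — unsatisfiable.

Unsatisfiable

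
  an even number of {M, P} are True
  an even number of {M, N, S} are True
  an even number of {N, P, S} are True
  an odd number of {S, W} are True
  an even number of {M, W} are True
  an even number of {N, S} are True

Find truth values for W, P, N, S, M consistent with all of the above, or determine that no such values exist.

W = False; P = False; N = True; S = True; M = False

{M, P}: 0 true → even ✓
{M, N, S}: 2 true → even ✓
{N, P, S}: 2 true → even ✓
{S, W}: 1 true → odd ✓
{M, W}: 0 true → even ✓
{N, S}: 2 true → even ✓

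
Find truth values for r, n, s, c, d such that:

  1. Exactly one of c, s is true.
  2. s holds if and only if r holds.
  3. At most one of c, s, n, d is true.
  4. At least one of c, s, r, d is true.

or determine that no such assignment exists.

r=T, n=F, s=T, c=F, d=F

  (1) {c, s}: 1 true — exactly one ✓
  (2) s=T, r=T — same ✓
  (3) {c, s, n, d}: 1 true — at most one ✓
  (4) {c, s, r, d}: 2 true — at least one ✓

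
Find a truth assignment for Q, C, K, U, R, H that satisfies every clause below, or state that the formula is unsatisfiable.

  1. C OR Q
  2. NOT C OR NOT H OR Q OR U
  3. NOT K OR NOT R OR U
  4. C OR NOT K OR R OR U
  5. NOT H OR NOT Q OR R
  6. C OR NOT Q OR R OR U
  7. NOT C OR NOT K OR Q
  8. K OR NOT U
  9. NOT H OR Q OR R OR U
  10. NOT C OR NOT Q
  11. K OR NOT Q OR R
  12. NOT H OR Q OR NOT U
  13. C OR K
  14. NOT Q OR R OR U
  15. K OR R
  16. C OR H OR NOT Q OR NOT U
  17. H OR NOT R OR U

Set Q = True.
  then (NOT C OR NOT Q) forces C = False.
  then (C OR K) forces K = True.
Try U = False:
  (NOT K OR NOT R OR U) forces R = False.
  clause (C OR NOT K OR R OR U) is falsified — backtrack.
So U = True.
  then (C OR H OR NOT Q OR NOT U) forces H = True.
  then (NOT H OR NOT Q OR R) forces R = True.
All clauses satisfied.

Q = True; C = False; K = True; U = True; R = True; H = True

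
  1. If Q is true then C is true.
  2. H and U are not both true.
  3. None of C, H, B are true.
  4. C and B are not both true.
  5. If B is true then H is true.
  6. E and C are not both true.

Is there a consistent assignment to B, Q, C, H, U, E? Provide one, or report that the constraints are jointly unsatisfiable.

B: False, Q: False, C: False, H: False, U: False, E: False

  (1) Q=F ⇒ C: vacuous ✓
  (2) H=F, U=F — not both ✓
  (3) {C, H, B}: 0 true — none ✓
  (4) C=F, B=F — not both ✓
  (5) B=F ⇒ H: vacuous ✓
  (6) E=F, C=F — not both ✓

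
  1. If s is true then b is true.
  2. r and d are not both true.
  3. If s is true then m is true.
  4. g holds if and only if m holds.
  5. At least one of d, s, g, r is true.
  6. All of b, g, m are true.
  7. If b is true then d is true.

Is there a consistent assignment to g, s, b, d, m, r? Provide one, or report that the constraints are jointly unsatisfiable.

g=T, s=F, b=T, d=T, m=T, r=F

  (1) s=F ⇒ b: vacuous ✓
  (2) r=F, d=T — not both ✓
  (3) s=F ⇒ m: vacuous ✓
  (4) g=T, m=T — same ✓
  (5) {d, s, g, r}: 2 true — at least one ✓
  (6) {b, g, m}: all 3 true ✓
  (7) b=T ⇒ d: T ✓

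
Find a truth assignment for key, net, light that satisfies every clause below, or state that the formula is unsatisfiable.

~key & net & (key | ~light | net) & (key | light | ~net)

Unit clause (~key) forces key = False.
Unit clause (net) forces net = True.
In (key | light | ~net) only light is left, so light = True.
Check each clause:
  (~key): ~key holds.
  (net): net holds.
  (key | ~light | net): net holds.
  (key | light | ~net): light holds.
All clauses satisfied.

key = False, net = True, light = True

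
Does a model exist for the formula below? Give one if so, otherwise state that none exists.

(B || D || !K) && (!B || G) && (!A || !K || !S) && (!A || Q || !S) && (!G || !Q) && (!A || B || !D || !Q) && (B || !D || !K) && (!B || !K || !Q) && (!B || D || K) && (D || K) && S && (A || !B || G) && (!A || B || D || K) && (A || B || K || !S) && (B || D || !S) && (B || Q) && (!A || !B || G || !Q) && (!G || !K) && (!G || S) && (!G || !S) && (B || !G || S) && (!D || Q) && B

No satisfying assignment exists.

Case S = True:
  (!G || !S) forces G = False.
  (!B || G) forces B = False.
  Clause (B) is falsified — contradiction.
Case S = False:
  Clause (S) is falsified — contradiction.
Both cases fail, so the formula is unsatisfiable.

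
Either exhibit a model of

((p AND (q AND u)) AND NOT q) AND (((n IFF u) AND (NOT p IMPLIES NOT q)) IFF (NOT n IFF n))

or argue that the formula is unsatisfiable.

Case q = True: the conjunct NOT q is False.
Case q = False: the conjunct q is False.
Both cases fail — unsatisfiable.

No satisfying assignment exists.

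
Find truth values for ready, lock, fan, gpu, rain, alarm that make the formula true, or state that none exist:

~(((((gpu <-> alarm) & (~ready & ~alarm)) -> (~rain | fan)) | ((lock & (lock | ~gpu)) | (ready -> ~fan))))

Case ready = True: the formula becomes ~((True | ((lock & (lock | ~gpu)) | ~fan))) = False.
Case ready = False: the formula becomes ~(((((gpu <-> alarm) & ~alarm) -> (~rain | fan)) | True)) = False.
Both cases fail — unsatisfiable.

Unsatisfiable — no assignment works.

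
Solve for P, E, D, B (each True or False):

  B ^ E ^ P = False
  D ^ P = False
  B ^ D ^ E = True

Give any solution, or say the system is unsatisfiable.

No satisfying assignment exists.

Adding constraints 1, 2, 3 mod 2: every variable appears an even number of times on the left, so the left side is 0.
But the right sides sum to 1 (mod 2). 0 ≠ 1 — the system is inconsistent.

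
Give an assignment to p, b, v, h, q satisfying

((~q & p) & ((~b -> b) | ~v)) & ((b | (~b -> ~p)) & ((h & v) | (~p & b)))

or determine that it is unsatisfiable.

p=T, b=T, v=T, h=T, q=F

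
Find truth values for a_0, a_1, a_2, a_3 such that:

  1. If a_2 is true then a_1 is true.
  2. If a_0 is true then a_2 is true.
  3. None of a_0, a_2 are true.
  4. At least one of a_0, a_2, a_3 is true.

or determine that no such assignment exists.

a_0 = False, a_1 = False, a_2 = False, a_3 = True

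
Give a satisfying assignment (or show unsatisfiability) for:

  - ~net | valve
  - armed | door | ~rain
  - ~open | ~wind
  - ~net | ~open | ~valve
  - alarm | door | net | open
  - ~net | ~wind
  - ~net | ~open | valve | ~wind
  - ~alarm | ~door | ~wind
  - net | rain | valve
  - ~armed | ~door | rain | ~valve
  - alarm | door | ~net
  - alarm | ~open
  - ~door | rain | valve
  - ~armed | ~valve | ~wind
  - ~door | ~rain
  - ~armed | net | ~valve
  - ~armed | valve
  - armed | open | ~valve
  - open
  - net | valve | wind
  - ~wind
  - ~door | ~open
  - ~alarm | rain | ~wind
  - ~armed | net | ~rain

door: False, rain: False, net: False, alarm: True, wind: False, open: True, armed: False, valve: True

Unit clause (open) forces open = True.
Unit clause (~wind) forces wind = False.
In (~door | ~open) only ~door is left, so door = False.
In (alarm | ~open) only alarm is left, so alarm = True.
Try rain = True:
  (armed | door | ~rain) forces armed = True.
  (~armed | valve) forces valve = True.
  (~net | ~open | ~valve) forces net = False.
  clause (~armed | net | ~valve) is falsified — backtrack.
So rain = False.
Set net = False.
  then (net | rain | valve) forces valve = True.
  then (~armed | net | ~valve) forces armed = False.
All clauses satisfied.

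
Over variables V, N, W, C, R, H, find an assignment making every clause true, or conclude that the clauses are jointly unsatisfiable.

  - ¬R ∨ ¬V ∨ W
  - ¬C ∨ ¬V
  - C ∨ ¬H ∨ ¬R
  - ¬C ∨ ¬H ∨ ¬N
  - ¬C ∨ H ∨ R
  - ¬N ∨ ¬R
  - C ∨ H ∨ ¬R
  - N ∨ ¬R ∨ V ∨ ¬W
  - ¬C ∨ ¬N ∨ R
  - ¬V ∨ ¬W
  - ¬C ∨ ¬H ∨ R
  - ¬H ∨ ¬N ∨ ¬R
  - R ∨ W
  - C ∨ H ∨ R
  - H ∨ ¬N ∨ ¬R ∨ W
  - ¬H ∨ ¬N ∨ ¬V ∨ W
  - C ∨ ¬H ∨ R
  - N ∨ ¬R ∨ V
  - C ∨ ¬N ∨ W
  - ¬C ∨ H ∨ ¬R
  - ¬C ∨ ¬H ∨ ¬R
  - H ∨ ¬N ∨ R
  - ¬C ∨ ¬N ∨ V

Case R = True:
  (¬N ∨ ¬R) forces N = False.
  (N ∨ ¬R ∨ V) forces V = True.
  (¬R ∨ ¬V ∨ W) forces W = True.
  Clause (¬V ∨ ¬W) is falsified — contradiction.
Case R = False:
  (R ∨ W) forces W = True.
  (¬V ∨ ¬W) forces V = False.
  If C = True:
    (¬C ∨ H ∨ R) forces H = True.
    clause (¬C ∨ ¬H ∨ R) is falsified.
  If C = False:
    (C ∨ H ∨ R) forces H = True.
    clause (C ∨ ¬H ∨ R) is falsified.
  Every sub-case reaches a contradiction.
Both cases fail, so the formula is unsatisfiable.

The formula is unsatisfiable.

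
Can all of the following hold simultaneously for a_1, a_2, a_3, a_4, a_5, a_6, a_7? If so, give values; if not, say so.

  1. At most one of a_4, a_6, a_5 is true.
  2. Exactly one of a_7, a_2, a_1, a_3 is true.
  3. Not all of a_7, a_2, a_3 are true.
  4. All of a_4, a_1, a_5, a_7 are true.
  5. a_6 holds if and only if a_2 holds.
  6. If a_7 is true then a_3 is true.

Unsatisfiable — no assignment works.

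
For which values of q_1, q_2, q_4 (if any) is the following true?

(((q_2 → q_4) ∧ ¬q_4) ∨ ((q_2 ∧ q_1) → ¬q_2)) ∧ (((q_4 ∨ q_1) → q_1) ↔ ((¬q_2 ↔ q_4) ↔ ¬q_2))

q_1 = True, q_2 = False, q_4 = True

  ((q_2 → q_4) ∧ ¬q_4) ∨ ((q_2 ∧ q_1) → ¬q_2) = True
    (q_2 → q_4) ∧ ¬q_4 = False
      q_2 → q_4 = True
      ¬q_4 = False
    (q_2 ∧ q_1) → ¬q_2 = True
      q_2 ∧ q_1 = False
      ¬q_2 = True
  ((q_4 ∨ q_1) → q_1) ↔ ((¬q_2 ↔ q_4) ↔ ¬q_2) = True
    (q_4 ∨ q_1) → q_1 = True
      q_4 ∨ q_1 = True
    (¬q_2 ↔ q_4) ↔ ¬q_2 = True
      ¬q_2 ↔ q_4 = True
        ¬q_2 = True
      ¬q_2 = True
Both conjuncts True, so the formula holds.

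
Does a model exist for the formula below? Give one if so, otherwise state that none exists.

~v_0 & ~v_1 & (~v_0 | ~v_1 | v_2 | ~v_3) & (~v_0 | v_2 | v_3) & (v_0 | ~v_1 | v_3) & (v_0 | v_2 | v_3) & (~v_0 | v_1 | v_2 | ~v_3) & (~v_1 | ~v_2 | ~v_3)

v_0=F; v_1=F; v_2=T; v_3=T

Unit clause (~v_0) forces v_0 = False.
Unit clause (~v_1) forces v_1 = False.
Set v_2 = True.
Set v_3 = True.
Check each clause:
  (~v_0): ~v_0 holds.
  (~v_1): ~v_1 holds.
  (~v_0 | ~v_1 | v_2 | ~v_3): ~v_0 holds.
  (~v_0 | v_2 | v_3): ~v_0 holds.
  (v_0 | ~v_1 | v_3): ~v_1 holds.
  (v_0 | v_2 | v_3): v_2 holds.
  (~v_0 | v_1 | v_2 | ~v_3): ~v_0 holds.
  (~v_1 | ~v_2 | ~v_3): ~v_1 holds.
All clauses satisfied.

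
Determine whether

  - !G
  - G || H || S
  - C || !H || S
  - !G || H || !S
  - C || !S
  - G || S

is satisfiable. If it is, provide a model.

H = True, G = False, C = True, S = True

Unit clause (!G) forces G = False.
In (G || S) only S is left, so S = True.
In (C || !S) only C is left, so C = True.
Set H = True.
All clauses satisfied.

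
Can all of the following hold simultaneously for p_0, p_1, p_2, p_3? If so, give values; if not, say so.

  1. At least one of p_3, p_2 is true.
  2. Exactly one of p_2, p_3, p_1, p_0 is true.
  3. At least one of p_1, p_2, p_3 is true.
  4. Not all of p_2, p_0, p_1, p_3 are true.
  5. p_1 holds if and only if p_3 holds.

p_0 = False; p_1 = False; p_2 = True; p_3 = False

  (1) {p_3, p_2}: 1 true — at least one ✓
  (2) {p_2, p_3, p_1, p_0}: 1 true — exactly one ✓
  (3) {p_1, p_2, p_3}: 1 true — at least one ✓
  (4) {p_2, p_0, p_1, p_3}: 1/4 true — not all ✓
  (5) p_1=F, p_3=F — same ✓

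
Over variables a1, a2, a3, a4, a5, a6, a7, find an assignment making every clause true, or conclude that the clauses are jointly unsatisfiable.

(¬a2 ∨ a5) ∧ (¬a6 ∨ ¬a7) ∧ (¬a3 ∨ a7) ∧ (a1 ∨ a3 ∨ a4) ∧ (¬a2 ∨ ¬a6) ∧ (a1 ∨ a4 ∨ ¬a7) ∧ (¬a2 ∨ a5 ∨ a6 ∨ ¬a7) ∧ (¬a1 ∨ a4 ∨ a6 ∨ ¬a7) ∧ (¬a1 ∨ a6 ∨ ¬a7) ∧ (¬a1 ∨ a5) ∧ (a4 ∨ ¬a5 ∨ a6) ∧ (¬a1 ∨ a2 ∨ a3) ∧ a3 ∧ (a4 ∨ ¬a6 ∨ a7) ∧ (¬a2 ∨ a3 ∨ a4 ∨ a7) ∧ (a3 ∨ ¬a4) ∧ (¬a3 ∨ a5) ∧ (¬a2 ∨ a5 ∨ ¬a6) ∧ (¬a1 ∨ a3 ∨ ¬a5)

a1: False, a2: True, a3: True, a4: True, a5: True, a6: False, a7: True

Unit clause (a3) forces a3 = True.
In (¬a3 ∨ a5) only a5 is left, so a5 = True.
In (¬a3 ∨ a7) only a7 is left, so a7 = True.
In (¬a6 ∨ ¬a7) only ¬a6 is left, so a6 = False.
In (¬a1 ∨ a6 ∨ ¬a7) only ¬a1 is left, so a1 = False.
In (a4 ∨ ¬a5 ∨ a6) only a4 is left, so a4 = True.
Set a2 = True.
All clauses satisfied.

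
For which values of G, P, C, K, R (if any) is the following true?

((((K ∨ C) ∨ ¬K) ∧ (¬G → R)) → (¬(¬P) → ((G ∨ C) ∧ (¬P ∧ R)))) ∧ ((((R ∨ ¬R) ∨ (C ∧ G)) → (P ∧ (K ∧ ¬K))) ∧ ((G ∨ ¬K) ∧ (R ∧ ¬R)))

UNSATISFIABLE

The conjunct ((R ∨ ¬R) ∨ (C ∧ G)) → (P ∧ (K ∧ ¬K)) is unsatisfiable on its own:
  R = True: simplifies to P ∧ (K ∧ ¬K).
    K = True: the conjunct ¬K is False.
    K = False: the conjunct K is False.
  R = False: simplifies to P ∧ (K ∧ ¬K).
    K = True: the conjunct ¬K is False.
    K = False: the conjunct K is False.
So the whole conjunction is unsatisfiable.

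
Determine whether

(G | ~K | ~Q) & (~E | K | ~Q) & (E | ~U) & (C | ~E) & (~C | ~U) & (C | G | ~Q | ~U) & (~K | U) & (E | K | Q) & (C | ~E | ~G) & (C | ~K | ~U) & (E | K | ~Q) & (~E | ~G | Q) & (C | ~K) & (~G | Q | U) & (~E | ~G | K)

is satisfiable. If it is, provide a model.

Set Q = False.
Try E = False:
  (E | ~U) forces U = False.
  (~K | U) forces K = False.
  clause (E | K | Q) is falsified — backtrack.
So E = True.
  then (C | ~E) forces C = True.
  then (~C | ~U) forces U = False.
  then (~K | U) forces K = False.
  then (~E | ~G | Q) forces G = False.
All clauses satisfied.

Q = False, E = True, K = False, G = False, C = True, U = False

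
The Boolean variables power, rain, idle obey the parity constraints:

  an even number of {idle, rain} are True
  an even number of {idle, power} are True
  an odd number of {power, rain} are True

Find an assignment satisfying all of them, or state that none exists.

Adding constraints 1, 2, 3 mod 2: every variable appears an even number of times on the left, so the left side is 0.
But the right sides sum to 1 (mod 2). 0 ≠ 1 — the system is inconsistent.

Unsatisfiable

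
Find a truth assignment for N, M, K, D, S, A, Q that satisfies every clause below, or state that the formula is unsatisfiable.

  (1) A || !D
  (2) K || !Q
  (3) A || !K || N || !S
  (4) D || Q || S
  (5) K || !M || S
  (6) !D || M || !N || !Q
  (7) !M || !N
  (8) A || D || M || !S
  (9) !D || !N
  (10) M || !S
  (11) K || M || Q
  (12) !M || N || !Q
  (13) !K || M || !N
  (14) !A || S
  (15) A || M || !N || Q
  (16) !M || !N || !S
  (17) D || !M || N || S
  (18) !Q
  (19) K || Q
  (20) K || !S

N=F; M=T; K=T; D=F; S=T; A=T; Q=F

Unit clause (!Q) forces Q = False.
In (K || Q) only K is left, so K = True.
Set N = False.
Try M = False:
  (M || !S) forces S = False.
  (D || Q || S) forces D = True.
  (A || !D) forces A = True.
  clause (!A || S) is falsified — backtrack.
So M = True.
Set D = False.
  then (D || Q || S) forces S = True.
  then (A || !K || N || !S) forces A = True.
All clauses satisfied.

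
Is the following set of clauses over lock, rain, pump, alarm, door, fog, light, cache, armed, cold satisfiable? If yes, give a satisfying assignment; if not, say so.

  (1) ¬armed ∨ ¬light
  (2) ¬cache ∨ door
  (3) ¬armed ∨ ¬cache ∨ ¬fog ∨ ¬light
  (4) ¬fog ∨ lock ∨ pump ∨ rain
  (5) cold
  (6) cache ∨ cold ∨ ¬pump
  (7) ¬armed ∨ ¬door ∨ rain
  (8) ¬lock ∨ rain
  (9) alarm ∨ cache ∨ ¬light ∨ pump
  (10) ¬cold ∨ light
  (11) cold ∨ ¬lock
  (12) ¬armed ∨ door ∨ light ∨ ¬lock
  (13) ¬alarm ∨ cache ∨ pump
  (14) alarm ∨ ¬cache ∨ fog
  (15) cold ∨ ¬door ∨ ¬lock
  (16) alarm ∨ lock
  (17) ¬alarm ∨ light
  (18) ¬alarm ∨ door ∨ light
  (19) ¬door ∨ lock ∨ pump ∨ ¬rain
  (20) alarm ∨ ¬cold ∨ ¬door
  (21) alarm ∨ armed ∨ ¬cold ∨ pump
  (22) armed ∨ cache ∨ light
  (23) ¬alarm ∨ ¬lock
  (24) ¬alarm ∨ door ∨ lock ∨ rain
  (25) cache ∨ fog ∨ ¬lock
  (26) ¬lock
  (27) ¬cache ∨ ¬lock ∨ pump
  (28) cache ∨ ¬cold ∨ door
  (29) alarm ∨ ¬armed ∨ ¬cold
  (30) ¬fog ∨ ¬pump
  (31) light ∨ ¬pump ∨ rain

lock = False, rain = False, pump = True, alarm = True, door = True, fog = False, light = True, cache = False, armed = False, cold = True

Unit clause (cold) forces cold = True.
In (¬cold ∨ light) only light is left, so light = True.
Unit clause (¬lock) forces lock = False.
In (¬armed ∨ ¬light) only ¬armed is left, so armed = False.
In (alarm ∨ lock) only alarm is left, so alarm = True.
Set rain = False.
  then (¬alarm ∨ door ∨ lock ∨ rain) forces door = True.
Set pump = True.
  then (¬fog ∨ ¬pump) forces fog = False.
Set cache = False.
All clauses satisfied.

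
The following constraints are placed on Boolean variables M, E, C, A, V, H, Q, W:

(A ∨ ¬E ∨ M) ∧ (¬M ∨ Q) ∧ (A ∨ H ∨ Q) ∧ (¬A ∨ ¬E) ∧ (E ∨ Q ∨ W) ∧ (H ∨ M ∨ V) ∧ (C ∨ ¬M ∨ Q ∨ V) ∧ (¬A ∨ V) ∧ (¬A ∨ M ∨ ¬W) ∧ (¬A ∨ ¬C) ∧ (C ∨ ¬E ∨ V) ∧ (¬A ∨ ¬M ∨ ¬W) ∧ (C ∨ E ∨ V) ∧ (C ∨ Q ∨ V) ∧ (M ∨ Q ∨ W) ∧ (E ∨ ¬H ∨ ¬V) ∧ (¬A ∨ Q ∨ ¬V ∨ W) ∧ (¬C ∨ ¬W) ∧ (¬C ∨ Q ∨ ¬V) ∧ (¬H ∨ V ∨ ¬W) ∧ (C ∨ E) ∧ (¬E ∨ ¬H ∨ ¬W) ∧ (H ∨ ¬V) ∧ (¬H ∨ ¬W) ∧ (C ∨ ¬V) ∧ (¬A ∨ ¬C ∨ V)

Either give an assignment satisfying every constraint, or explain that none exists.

M: False; E: False; C: True; A: False; V: False; H: True; Q: True; W: False

Set M = False.
Try E = True:
  (A ∨ ¬E ∨ M) forces A = True.
  clause (¬A ∨ ¬E) is falsified — backtrack.
So E = False.
  then (C ∨ E) forces C = True.
  then (¬A ∨ ¬C) forces A = False.
  then (¬C ∨ ¬W) forces W = False.
  then (E ∨ Q ∨ W) forces Q = True.
Try V = True:
  (E ∨ ¬H ∨ ¬V) forces H = False.
  clause (H ∨ ¬V) is falsified — backtrack.
So V = False.
  then (H ∨ M ∨ V) forces H = True.
All clauses satisfied.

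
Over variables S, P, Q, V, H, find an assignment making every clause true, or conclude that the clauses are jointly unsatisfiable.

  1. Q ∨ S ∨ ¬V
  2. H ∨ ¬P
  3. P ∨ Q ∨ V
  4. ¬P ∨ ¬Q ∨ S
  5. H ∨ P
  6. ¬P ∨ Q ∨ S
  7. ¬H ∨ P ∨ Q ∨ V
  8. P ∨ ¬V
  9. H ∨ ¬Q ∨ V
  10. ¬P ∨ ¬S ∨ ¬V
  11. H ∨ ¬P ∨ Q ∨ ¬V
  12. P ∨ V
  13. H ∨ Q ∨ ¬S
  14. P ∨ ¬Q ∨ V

Set S = True.
Try P = False:
  (H ∨ P) forces H = True.
  (P ∨ ¬V) forces V = False.
  clause (P ∨ V) is falsified — backtrack.
So P = True.
  then (H ∨ ¬P) forces H = True.
  then (¬P ∨ ¬S ∨ ¬V) forces V = False.
Set Q = True.
All clauses satisfied.

S=T, P=T, Q=T, V=F, H=T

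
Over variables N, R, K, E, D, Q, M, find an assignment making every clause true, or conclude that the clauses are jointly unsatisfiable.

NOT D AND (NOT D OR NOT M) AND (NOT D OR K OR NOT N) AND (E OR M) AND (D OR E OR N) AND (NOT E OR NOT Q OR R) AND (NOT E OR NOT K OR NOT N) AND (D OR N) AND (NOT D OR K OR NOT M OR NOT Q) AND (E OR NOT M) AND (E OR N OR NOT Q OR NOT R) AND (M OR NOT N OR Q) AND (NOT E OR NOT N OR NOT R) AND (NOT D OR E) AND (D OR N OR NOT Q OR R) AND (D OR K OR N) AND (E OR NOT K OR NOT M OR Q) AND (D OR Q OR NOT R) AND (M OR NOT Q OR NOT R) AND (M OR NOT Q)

N = True, R = False, K = False, E = True, D = False, Q = False, M = True

Unit clause (NOT D) forces D = False.
In (D OR N) only N is left, so N = True.
Try R = True:
  (NOT E OR NOT N OR NOT R) forces E = False.
  (E OR M) forces M = True.
  clause (E OR NOT M) is falsified — backtrack.
So R = False.
Try K = True:
  (NOT E OR NOT K OR NOT N) forces E = False.
  (E OR M) forces M = True.
  clause (E OR NOT M) is falsified — backtrack.
So K = False.
Try E = False:
  (E OR M) forces M = True.
  clause (E OR NOT M) is falsified — backtrack.
So E = True.
  then (NOT E OR NOT Q OR R) forces Q = False.
  then (M OR NOT N OR Q) forces M = True.
All clauses satisfied.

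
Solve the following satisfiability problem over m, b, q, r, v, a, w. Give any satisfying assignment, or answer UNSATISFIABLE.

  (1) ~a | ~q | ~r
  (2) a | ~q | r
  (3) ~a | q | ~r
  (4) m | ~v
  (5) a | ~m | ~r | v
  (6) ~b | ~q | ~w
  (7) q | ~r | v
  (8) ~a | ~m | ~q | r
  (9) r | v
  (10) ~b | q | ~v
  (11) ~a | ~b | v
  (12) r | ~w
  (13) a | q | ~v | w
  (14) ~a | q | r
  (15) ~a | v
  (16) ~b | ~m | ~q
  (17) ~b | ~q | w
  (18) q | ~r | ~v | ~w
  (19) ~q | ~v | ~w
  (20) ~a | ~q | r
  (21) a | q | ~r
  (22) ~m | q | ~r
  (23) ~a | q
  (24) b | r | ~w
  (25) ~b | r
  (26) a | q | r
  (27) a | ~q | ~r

Case q = True:
  If r = True:
    (~a | ~q | ~r) forces a = False.
    clause (a | ~q | ~r) is falsified.
  If r = False:
    (a | ~q | r) forces a = True.
    clause (~a | ~q | r) is falsified.
  Every sub-case reaches a contradiction.
Case q = False:
  (~a | q) forces a = False.
  (a | q | ~r) forces r = False.
  Clause (a | q | r) is falsified — contradiction.
Both cases fail, so the formula is unsatisfiable.

Unsatisfiable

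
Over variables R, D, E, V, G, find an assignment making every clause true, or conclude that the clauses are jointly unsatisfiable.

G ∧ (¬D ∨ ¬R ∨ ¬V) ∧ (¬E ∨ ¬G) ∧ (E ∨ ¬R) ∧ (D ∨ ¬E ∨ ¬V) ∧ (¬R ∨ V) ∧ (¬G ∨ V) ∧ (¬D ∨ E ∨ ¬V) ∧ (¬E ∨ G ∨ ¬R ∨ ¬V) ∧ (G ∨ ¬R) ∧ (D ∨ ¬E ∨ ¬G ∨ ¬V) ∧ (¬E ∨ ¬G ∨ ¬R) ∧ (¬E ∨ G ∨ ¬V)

Unit clause (G) forces G = True.
In (¬E ∨ ¬G) only ¬E is left, so E = False.
In (E ∨ ¬R) only ¬R is left, so R = False.
In (¬G ∨ V) only V is left, so V = True.
In (¬D ∨ E ∨ ¬V) only ¬D is left, so D = False.
All clauses satisfied.

R=F; D=F; E=F; V=T; G=T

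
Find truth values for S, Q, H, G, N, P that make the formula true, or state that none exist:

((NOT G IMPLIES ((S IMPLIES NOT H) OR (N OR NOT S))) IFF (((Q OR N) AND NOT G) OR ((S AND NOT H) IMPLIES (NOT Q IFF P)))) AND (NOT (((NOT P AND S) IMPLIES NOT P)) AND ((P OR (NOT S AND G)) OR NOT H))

The conjunct NOT (((NOT P AND S) IMPLIES NOT P)) is unsatisfiable on its own:
  S=F, P=F: evaluates to False.
  S=F, P=T: evaluates to False.
  S=T, P=F: evaluates to False.
  S=T, P=T: evaluates to False.
So the whole conjunction is unsatisfiable.

The formula is unsatisfiable.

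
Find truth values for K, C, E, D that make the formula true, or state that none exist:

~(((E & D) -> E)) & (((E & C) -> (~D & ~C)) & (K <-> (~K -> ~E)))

The conjunct ~(((E & D) -> E)) is unsatisfiable on its own:
  E=F, D=F: evaluates to False.
  E=F, D=T: evaluates to False.
  E=T, D=F: evaluates to False.
  E=T, D=T: evaluates to False.
So the whole conjunction is unsatisfiable.

The formula is unsatisfiable.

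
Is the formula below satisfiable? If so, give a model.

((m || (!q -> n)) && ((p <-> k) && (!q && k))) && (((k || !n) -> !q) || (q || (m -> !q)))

n = True; m = False; k = True; q = False; p = True

  (m || (!q -> n)) && ((p <-> k) && (!q && k)) = True
    m || (!q -> n) = True
      !q -> n = True
        !q = True
    (p <-> k) && (!q && k) = True
      p <-> k = True
      !q && k = True
        !q = True
  ((k || !n) -> !q) || (q || (m -> !q)) = True
    (k || !n) -> !q = True
      k || !n = True
        !n = False
      !q = True
    q || (m -> !q) = True
      m -> !q = True
        !q = True
Both conjuncts True, so the formula holds.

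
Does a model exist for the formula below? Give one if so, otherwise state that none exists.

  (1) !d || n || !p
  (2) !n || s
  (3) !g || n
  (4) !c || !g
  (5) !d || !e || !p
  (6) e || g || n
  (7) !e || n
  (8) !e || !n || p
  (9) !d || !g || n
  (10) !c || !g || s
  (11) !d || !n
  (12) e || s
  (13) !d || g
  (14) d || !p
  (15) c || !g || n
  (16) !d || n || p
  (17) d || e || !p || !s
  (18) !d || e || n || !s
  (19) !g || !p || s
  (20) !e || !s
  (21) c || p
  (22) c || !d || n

n: True, g: False, c: True, p: False, d: False, s: True, e: False

Set n = True.
  then (!n || s) forces s = True.
  then (!d || !n) forces d = False.
  then (d || !p) forces p = False.
  then (!e || !s) forces e = False.
  then (c || p) forces c = True.
  then (!c || !g) forces g = False.
All clauses satisfied.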